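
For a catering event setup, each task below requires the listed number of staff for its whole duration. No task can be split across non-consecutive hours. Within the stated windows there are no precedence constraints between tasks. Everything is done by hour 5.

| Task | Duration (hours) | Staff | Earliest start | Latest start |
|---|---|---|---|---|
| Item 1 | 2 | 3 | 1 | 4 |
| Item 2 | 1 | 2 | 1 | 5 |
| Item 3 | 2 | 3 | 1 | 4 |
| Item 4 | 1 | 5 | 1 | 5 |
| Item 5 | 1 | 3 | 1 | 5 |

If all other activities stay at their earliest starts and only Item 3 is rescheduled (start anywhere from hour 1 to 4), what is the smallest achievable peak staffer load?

Item 3@1: h1:16  h2:6  h3:0  h4:0  h5:0 → peak 16
Item 3@2: h1:13  h2:6  h3:3  h4:0  h5:0 → peak 13
Item 3@3: h1:13  h2:3  h3:3  h4:3  h5:0 → peak 13
Item 3@4: h1:13  h2:3  h3:0  h4:3  h5:3 → peak 13
Best is Item 3@2, peak 13.

13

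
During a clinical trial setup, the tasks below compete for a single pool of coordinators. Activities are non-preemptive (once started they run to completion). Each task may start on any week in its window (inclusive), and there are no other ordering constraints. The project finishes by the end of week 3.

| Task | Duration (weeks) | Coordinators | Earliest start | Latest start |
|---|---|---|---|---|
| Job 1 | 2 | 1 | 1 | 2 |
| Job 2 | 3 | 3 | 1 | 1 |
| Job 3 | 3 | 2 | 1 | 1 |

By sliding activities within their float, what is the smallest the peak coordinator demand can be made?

Schedule Job 1@1, Job 2@1, Job 3@1: w1:6  w2:6  w3:5 — peak 6.
Total coordinator-weeks = 17 over 3 weeks ⇒ peak ≥ ⌈17/3⌉ = 6, so 6 is optimal.

6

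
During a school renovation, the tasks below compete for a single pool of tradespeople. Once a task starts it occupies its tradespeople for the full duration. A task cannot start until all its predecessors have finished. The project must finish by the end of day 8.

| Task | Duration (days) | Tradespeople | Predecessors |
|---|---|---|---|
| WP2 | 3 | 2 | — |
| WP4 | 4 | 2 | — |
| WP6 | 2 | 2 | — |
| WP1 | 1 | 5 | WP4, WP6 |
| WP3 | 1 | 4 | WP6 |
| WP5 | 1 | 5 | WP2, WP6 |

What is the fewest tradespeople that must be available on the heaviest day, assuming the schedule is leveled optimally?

Early-start (WP2@1, WP4@1, WP6@1, WP1@5, WP3@3, WP5@4) gives peak 8: d1:6  d2:6  d3:8  d4:7  d5:5  d6:0  d7:0  d8:0.
Shift WP6→4, WP1→6, WP3→7, WP5→8.
Schedule WP2@1, WP4@1, WP6@4, WP1@6, WP3@7, WP5@8: d1:4  d2:4  d3:4  d4:4  d5:2  d6:5  d7:4  d8:5 — peak 5.

5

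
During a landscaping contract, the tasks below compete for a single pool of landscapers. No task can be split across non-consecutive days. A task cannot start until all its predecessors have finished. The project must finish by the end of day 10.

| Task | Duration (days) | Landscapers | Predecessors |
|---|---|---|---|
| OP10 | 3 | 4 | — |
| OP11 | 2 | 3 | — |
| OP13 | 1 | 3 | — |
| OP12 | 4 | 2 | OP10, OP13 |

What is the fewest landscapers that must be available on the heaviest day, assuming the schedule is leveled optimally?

4

Early-start (OP10@1, OP11@1, OP13@1, OP12@4) gives peak 10: d1:10  d2:7  d3:4  d4:2  d5:2  d6:2  d7:2  d8:0  d9:0  d10:0.
Shift OP11→4, OP13→6, OP12→7.
Schedule OP10@1, OP11@4, OP13@6, OP12@7: d1:4  d2:4  d3:4  d4:3  d5:3  d6:3  d7:2  d8:2  d9:2  d10:2 — peak 4.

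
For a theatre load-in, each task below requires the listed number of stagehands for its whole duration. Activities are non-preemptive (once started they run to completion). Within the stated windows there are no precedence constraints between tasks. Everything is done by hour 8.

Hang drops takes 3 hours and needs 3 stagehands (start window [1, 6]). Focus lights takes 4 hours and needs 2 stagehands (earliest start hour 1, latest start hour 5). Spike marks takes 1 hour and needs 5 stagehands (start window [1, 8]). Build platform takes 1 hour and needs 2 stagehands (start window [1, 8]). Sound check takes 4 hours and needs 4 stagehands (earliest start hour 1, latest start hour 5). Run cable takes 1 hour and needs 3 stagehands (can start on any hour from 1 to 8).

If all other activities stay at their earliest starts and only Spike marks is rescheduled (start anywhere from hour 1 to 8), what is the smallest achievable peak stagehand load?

Spike marks@1: h1:19  h2:9  h3:9  h4:6  h5:0  h6:0  h7:0  h8:0 → peak 19
Spike marks@2: h1:14  h2:14  h3:9  h4:6  h5:0  h6:0  h7:0  h8:0 → peak 14
Spike marks@3: h1:14  h2:9  h3:14  h4:6  h5:0  h6:0  h7:0  h8:0 → peak 14
Spike marks@4: h1:14  h2:9  h3:9  h4:11  h5:0  h6:0  h7:0  h8:0 → peak 14
Spike marks@5: h1:14  h2:9  h3:9  h4:6  h5:5  h6:0  h7:0  h8:0 → peak 14
Spike marks@6: h1:14  h2:9  h3:9  h4:6  h5:0  h6:5  h7:0  h8:0 → peak 14
Spike marks@7: h1:14  h2:9  h3:9  h4:6  h5:0  h6:0  h7:5  h8:0 → peak 14
Spike marks@8: h1:14  h2:9  h3:9  h4:6  h5:0  h6:0  h7:0  h8:5 → peak 14
Best is Spike marks@2, peak 14.

14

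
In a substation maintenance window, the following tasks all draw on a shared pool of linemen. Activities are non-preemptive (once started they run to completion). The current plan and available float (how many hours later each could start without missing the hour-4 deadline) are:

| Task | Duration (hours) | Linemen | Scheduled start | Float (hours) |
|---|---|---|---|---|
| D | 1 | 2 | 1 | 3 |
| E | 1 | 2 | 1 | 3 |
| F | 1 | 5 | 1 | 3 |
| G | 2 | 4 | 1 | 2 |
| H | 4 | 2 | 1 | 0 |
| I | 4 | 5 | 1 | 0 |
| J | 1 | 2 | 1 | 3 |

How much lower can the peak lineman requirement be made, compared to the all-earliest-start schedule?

Early-start peak: h1:22  h2:11  h3:7  h4:7 ⇒ 22.
Leveled (D@1, E@1, F@2, G@3, H@1, I@1, J@1): h1:13  h2:12  h3:11  h4:11 ⇒ 13.
Reduction 22 − 13 = 9.

9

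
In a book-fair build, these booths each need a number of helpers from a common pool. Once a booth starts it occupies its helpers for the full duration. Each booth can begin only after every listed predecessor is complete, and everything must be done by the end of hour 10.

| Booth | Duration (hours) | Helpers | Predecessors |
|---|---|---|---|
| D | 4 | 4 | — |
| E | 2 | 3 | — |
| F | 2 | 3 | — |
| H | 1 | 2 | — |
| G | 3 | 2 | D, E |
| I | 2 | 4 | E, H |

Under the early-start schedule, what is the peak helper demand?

12

Early-start schedule: D@1, E@1, F@1, H@1, G@5, I@3.
Load per hour: hour 1: 12, hour 2: 10, hour 3: 8, hour 4: 8, hour 5: 2, hour 6: 2, hour 7: 2, hour 8: 0, hour 9: 0, hour 10: 0.
Peak is 12.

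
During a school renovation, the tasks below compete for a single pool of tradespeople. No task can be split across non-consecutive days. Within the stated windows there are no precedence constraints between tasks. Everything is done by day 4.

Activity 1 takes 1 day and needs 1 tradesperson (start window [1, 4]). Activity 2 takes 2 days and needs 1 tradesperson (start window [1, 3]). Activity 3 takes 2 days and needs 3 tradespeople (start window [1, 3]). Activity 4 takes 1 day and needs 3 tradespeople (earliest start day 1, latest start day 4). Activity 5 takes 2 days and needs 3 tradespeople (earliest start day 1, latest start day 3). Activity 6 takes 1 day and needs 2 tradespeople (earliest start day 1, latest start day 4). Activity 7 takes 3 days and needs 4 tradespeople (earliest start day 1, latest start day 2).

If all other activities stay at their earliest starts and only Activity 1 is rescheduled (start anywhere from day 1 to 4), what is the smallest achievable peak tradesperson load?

16

Activity 1@1: d1:17  d2:11  d3:4  d4:0 → peak 17
Activity 1@2: d1:16  d2:12  d3:4  d4:0 → peak 16
Activity 1@3: d1:16  d2:11  d3:5  d4:0 → peak 16
Activity 1@4: d1:16  d2:11  d3:4  d4:1 → peak 16
Best is Activity 1@2, peak 16.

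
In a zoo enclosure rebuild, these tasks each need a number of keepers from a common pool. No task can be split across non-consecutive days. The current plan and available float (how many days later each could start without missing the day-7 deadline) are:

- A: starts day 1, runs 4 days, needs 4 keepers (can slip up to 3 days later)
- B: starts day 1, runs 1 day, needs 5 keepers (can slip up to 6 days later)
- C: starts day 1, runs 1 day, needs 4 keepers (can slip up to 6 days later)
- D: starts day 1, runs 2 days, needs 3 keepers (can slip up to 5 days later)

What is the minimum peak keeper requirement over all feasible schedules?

Early-start (A@1, B@1, C@1, D@1) gives peak 16: d1:16  d2:7  d3:4  d4:4  d5:0  d6:0  d7:0.
Shift B→5, C→6.
Schedule A@1, B@5, C@6, D@1: d1:7  d2:7  d3:4  d4:4  d5:5  d6:4  d7:0 — peak 7.

7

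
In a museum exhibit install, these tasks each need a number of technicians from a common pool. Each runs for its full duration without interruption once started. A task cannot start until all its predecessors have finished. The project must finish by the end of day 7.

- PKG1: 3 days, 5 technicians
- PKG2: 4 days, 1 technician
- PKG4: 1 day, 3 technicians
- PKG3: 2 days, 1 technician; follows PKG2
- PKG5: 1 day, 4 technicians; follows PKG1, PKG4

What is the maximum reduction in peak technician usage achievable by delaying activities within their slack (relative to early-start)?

3

Early-start peak: d1:9  d2:6  d3:6  d4:5  d5:1  d6:1  d7:0 ⇒ 9.
Leveled (PKG1@1, PKG2@1, PKG4@4, PKG3@5, PKG5@5): d1:6  d2:6  d3:6  d4:4  d5:5  d6:1  d7:0 ⇒ 6.
Reduction 9 − 6 = 3.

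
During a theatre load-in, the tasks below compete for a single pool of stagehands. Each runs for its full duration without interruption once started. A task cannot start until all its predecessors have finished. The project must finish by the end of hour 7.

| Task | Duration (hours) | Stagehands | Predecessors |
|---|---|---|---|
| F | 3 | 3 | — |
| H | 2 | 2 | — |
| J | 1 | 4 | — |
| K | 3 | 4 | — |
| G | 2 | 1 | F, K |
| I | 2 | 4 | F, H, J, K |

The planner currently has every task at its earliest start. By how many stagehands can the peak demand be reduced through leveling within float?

6

Early-start peak: h1:13  h2:9  h3:7  h4:5  h5:5  h6:0  h7:0 ⇒ 13.
Leveled (F@1, H@4, J@1, K@2, G@5, I@6): h1:7  h2:7  h3:7  h4:6  h5:3  h6:5  h7:4 ⇒ 7.
Reduction 13 − 7 = 6.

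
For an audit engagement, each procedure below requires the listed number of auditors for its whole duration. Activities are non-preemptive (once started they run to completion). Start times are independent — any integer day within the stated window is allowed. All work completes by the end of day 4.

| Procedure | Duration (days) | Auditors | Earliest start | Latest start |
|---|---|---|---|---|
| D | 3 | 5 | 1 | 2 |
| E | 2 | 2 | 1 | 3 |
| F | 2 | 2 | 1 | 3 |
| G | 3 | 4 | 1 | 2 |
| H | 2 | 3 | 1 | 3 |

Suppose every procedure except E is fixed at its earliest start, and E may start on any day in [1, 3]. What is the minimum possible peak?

14

E@1: d1:16  d2:16  d3:9  d4:0 → peak 16
E@2: d1:14  d2:16  d3:11  d4:0 → peak 16
E@3: d1:14  d2:14  d3:11  d4:2 → peak 14
Best is E@3, peak 14.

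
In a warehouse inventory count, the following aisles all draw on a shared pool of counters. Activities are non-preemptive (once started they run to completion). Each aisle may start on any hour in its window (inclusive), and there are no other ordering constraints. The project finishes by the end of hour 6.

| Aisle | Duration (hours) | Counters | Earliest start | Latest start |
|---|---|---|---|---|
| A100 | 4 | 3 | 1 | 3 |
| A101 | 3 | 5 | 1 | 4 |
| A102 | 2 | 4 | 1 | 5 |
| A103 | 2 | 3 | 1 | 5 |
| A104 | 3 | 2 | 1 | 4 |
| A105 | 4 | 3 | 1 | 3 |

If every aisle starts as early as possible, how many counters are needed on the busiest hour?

20

Early-start schedule: A100@1, A101@1, A102@1, A103@1, A104@1, A105@1.
Load per hour: hour 1: 20, hour 2: 20, hour 3: 13, hour 4: 6, hour 5: 0, hour 6: 0.
Peak is 20.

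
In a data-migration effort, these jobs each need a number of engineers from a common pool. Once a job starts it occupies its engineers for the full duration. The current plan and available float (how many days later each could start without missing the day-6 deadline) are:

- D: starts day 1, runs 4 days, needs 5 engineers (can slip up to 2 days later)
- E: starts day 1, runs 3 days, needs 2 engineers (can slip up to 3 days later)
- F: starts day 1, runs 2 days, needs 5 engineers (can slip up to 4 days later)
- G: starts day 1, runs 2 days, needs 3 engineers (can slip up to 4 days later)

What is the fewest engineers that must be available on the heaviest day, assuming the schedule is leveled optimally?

8

Early-start (D@1, E@1, F@1, G@1) gives peak 15: d1:15  d2:15  d3:7  d4:5  d5:0  d6:0.
Shift F→5, G→4.
Schedule D@1, E@1, F@5, G@4: d1:7  d2:7  d3:7  d4:8  d5:8  d6:5 — peak 8.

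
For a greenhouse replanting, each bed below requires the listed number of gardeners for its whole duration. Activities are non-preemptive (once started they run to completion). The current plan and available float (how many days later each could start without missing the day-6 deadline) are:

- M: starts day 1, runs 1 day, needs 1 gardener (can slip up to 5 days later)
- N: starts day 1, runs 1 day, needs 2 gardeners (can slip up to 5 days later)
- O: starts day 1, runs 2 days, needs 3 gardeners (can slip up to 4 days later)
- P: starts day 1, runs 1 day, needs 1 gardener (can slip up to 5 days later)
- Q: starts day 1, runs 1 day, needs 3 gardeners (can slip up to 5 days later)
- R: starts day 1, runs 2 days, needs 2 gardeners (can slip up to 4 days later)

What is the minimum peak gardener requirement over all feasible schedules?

3

Early-start (M@1, N@1, O@1, P@1, Q@1, R@1) gives peak 12: d1:12  d2:5  d3:0  d4:0  d5:0  d6:0.
Shift O→2, P→4, Q→6, R→4.
Schedule M@1, N@1, O@2, P@4, Q@6, R@4: d1:3  d2:3  d3:3  d4:3  d5:2  d6:3 — peak 3.
Total gardener-days = 17 over 6 days ⇒ peak ≥ ⌈17/6⌉ = 3, so 3 is optimal.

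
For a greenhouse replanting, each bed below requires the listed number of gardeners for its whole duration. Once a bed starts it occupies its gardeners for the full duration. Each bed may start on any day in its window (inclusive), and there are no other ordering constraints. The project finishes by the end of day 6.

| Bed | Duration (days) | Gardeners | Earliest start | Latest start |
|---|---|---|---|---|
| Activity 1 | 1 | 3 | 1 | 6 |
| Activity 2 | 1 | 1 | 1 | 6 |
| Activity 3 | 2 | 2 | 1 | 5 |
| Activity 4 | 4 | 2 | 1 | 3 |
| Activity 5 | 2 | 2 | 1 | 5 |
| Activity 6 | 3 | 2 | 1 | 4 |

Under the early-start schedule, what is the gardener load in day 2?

8

At early start, day 2 has: Activity 3, Activity 4, Activity 5, Activity 6.
Demand: 2 + 2 + 2 + 2 = 8.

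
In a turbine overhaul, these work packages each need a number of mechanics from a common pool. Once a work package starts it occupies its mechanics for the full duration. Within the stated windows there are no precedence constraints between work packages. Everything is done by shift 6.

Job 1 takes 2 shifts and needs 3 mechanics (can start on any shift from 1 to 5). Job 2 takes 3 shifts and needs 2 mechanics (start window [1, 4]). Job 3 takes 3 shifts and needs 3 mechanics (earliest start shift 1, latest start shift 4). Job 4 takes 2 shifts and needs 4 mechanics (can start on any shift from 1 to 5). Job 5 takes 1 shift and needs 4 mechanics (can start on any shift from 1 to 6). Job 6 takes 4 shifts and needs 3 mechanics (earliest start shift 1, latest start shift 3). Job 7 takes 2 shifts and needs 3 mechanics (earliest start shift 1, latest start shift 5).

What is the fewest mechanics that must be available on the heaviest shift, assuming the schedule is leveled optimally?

9

Early-start (Job 1@1, Job 2@1, Job 3@1, Job 4@1, Job 5@1, Job 6@1, Job 7@1) gives peak 22: s1:22  s2:18  s3:8  s4:3  s5:0  s6:0.
Shift Job 3→3, Job 5→6, Job 6→3, Job 7→4.
Schedule Job 1@1, Job 2@1, Job 3@3, Job 4@1, Job 5@6, Job 6@3, Job 7@4: s1:9  s2:9  s3:8  s4:9  s5:9  s6:7 — peak 9.
Total mechanic-shifts = 51 over 6 shifts ⇒ peak ≥ ⌈51/6⌉ = 9, so 9 is optimal.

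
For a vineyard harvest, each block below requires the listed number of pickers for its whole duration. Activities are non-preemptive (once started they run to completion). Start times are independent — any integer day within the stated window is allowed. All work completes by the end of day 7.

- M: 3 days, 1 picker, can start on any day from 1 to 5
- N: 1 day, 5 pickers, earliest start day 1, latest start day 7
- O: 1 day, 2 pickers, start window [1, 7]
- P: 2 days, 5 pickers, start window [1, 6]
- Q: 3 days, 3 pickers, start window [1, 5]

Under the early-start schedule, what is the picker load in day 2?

At early start, day 2 has: M, P, Q.
Demand: 1 + 5 + 3 = 9.

9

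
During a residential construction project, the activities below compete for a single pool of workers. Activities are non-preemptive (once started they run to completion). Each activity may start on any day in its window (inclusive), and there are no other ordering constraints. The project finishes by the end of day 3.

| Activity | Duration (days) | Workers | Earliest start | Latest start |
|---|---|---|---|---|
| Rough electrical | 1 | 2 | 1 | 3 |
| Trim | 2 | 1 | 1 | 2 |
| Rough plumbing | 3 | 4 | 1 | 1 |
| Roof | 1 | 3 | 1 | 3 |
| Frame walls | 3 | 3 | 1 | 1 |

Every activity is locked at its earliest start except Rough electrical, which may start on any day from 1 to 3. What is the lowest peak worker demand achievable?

11

Rough electrical@1: d1:13  d2:8  d3:7 → peak 13
Rough electrical@2: d1:11  d2:10  d3:7 → peak 11
Rough electrical@3: d1:11  d2:8  d3:9 → peak 11
Best is Rough electrical@2, peak 11.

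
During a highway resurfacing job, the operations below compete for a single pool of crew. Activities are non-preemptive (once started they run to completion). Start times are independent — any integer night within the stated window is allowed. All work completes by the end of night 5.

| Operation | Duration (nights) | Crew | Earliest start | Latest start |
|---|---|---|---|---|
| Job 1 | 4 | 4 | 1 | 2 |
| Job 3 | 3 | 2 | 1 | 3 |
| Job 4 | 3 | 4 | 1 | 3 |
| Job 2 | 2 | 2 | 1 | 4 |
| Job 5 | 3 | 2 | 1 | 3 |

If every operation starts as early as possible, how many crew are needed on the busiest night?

Early-start schedule: Job 1@1, Job 3@1, Job 4@1, Job 2@1, Job 5@1.
Load per night: night 1: 14, night 2: 14, night 3: 12, night 4: 4, night 5: 0.
Peak is 14.

14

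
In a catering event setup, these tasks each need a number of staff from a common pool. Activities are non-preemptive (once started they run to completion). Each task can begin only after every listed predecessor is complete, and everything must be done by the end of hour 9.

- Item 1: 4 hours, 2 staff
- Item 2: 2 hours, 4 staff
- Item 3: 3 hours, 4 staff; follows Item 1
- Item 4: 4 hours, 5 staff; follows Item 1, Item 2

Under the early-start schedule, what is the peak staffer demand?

Early-start schedule: Item 1@1, Item 2@1, Item 3@5, Item 4@5.
Load per hour: hour 1: 6, hour 2: 6, hour 3: 2, hour 4: 2, hour 5: 9, hour 6: 9, hour 7: 9, hour 8: 5, hour 9: 0.
Peak is 9.

9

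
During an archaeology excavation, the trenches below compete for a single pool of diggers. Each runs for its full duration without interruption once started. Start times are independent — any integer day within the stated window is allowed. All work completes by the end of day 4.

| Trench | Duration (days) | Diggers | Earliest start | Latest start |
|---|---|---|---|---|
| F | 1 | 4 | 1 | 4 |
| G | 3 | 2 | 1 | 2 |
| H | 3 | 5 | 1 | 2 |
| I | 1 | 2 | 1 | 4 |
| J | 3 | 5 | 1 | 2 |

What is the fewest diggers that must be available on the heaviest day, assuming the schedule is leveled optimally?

Early-start (F@1, G@1, H@1, I@1, J@1) gives peak 18: d1:18  d2:12  d3:12  d4:0.
Shift I→4, J→2.
Schedule F@1, G@1, H@1, I@4, J@2: d1:11  d2:12  d3:12  d4:7 — peak 12.

12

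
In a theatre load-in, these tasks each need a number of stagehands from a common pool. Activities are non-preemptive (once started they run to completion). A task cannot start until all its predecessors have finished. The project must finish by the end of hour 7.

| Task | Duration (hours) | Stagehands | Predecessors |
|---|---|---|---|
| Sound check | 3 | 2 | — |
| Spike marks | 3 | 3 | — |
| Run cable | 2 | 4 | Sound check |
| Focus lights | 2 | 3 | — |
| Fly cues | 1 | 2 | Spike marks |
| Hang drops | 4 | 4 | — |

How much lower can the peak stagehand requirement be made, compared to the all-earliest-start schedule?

Early-start peak: h1:12  h2:12  h3:9  h4:10  h5:4  h6:0  h7:0 ⇒ 12.
Leveled (Sound check@1, Spike marks@1, Run cable@4, Focus lights@1, Fly cues@6, Hang drops@4): h1:8  h2:8  h3:5  h4:8  h5:8  h6:6  h7:4 ⇒ 8.
Reduction 12 − 8 = 4.

4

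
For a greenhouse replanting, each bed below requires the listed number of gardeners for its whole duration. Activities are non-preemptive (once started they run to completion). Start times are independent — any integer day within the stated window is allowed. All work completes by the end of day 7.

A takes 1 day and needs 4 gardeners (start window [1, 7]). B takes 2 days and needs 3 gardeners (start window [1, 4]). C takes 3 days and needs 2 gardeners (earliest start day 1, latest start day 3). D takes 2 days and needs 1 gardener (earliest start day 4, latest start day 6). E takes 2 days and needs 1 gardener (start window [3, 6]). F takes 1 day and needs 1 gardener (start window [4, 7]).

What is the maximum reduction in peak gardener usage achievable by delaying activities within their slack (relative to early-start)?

5

Early-start peak: d1:9  d2:5  d3:3  d4:3  d5:1  d6:0  d7:0 ⇒ 9.
Leveled (A@6, B@1, C@3, D@4, E@3, F@5): d1:3  d2:3  d3:3  d4:4  d5:4  d6:4  d7:0 ⇒ 4.
Reduction 9 − 4 = 5.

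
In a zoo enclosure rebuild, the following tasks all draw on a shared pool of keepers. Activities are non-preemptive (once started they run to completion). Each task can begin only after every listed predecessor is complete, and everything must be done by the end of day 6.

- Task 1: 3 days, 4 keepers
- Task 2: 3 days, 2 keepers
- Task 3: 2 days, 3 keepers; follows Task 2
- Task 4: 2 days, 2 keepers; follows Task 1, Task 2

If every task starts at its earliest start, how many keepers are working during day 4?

At early start, day 4 has: Task 3, Task 4.
Demand: 3 + 2 = 5.

5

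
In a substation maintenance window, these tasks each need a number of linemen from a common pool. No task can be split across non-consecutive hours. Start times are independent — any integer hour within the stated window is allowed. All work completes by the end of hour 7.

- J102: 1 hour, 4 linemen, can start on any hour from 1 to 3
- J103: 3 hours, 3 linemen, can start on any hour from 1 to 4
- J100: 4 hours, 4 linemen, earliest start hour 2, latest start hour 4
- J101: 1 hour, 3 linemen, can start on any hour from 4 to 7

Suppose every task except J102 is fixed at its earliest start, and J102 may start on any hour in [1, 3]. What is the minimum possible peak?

7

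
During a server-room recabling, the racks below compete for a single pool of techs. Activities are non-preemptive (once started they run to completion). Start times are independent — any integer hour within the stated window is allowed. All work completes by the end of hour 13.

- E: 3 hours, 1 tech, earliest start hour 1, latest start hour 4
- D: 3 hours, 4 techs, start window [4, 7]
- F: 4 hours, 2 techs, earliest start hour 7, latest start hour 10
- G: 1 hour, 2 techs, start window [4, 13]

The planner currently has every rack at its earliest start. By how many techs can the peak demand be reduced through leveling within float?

Early-start peak: h1:1  h2:1  h3:1  h4:6  h5:4  h6:4  h7:2  h8:2  h9:2  h10:2  h11:0  h12:0  h13:0 ⇒ 6.
Leveled (E@1, D@4, F@7, G@7): h1:1  h2:1  h3:1  h4:4  h5:4  h6:4  h7:4  h8:2  h9:2  h10:2  h11:0  h12:0  h13:0 ⇒ 4.
Reduction 6 − 4 = 2.

2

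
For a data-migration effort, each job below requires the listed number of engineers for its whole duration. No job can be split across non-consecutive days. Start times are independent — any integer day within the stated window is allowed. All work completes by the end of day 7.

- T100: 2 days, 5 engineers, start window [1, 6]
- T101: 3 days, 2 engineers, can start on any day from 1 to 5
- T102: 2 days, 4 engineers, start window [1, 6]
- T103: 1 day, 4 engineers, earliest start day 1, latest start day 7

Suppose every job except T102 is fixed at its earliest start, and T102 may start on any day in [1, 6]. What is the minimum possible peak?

T102@1: d1:15  d2:11  d3:2  d4:0  d5:0  d6:0  d7:0 → peak 15
T102@2: d1:11  d2:11  d3:6  d4:0  d5:0  d6:0  d7:0 → peak 11
T102@3: d1:11  d2:7  d3:6  d4:4  d5:0  d6:0  d7:0 → peak 11
T102@4: d1:11  d2:7  d3:2  d4:4  d5:4  d6:0  d7:0 → peak 11
T102@5: d1:11  d2:7  d3:2  d4:0  d5:4  d6:4  d7:0 → peak 11
T102@6: d1:11  d2:7  d3:2  d4:0  d5:0  d6:4  d7:4 → peak 11
Best is T102@2, peak 11.

11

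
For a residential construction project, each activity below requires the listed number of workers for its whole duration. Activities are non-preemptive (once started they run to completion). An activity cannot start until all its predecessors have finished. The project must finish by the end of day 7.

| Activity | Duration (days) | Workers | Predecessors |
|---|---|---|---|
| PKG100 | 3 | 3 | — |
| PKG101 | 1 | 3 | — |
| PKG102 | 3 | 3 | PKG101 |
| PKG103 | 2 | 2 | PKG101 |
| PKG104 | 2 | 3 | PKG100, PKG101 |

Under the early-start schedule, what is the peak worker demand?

Early-start schedule: PKG100@1, PKG101@1, PKG102@2, PKG103@2, PKG104@4.
Load per day: day 1: 6, day 2: 8, day 3: 8, day 4: 6, day 5: 3, day 6: 0, day 7: 0.
Peak is 8.

8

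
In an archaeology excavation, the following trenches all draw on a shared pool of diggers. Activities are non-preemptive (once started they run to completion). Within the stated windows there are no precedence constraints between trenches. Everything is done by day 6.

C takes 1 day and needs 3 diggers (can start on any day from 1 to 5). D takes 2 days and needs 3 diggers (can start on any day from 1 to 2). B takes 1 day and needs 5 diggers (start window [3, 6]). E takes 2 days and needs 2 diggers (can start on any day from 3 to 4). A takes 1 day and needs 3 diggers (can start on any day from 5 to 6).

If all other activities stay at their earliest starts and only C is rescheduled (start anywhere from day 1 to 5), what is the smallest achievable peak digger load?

C@1: d1:6  d2:3  d3:7  d4:2  d5:3  d6:0 → peak 7
C@2: d1:3  d2:6  d3:7  d4:2  d5:3  d6:0 → peak 7
C@3: d1:3  d2:3  d3:10  d4:2  d5:3  d6:0 → peak 10
C@4: d1:3  d2:3  d3:7  d4:5  d5:3  d6:0 → peak 7
C@5: d1:3  d2:3  d3:7  d4:2  d5:6  d6:0 → peak 7
Best is C@1, peak 7.

7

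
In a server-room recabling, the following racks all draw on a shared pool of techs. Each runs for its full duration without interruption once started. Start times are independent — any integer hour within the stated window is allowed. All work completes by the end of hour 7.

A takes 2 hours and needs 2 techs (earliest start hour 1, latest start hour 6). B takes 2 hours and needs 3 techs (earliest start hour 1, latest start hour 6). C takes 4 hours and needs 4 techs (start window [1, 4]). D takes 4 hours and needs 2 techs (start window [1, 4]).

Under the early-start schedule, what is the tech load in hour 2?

11

At early start, hour 2 has: A, B, C, D.
Demand: 2 + 3 + 4 + 2 = 11.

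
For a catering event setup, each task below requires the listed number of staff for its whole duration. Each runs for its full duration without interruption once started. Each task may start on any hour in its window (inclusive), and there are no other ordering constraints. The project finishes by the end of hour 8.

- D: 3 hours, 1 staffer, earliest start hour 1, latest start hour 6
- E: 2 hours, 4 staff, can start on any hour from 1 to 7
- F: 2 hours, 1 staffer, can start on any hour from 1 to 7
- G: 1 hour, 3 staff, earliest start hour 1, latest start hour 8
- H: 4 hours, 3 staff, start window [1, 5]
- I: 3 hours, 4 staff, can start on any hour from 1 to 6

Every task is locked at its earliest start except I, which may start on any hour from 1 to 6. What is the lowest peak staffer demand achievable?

I@1: h1:16  h2:13  h3:8  h4:3  h5:0  h6:0  h7:0  h8:0 → peak 16
I@2: h1:12  h2:13  h3:8  h4:7  h5:0  h6:0  h7:0  h8:0 → peak 13
I@3: h1:12  h2:9  h3:8  h4:7  h5:4  h6:0  h7:0  h8:0 → peak 12
I@4: h1:12  h2:9  h3:4  h4:7  h5:4  h6:4  h7:0  h8:0 → peak 12
I@5: h1:12  h2:9  h3:4  h4:3  h5:4  h6:4  h7:4  h8:0 → peak 12
I@6: h1:12  h2:9  h3:4  h4:3  h5:0  h6:4  h7:4  h8:4 → peak 12
Best is I@3, peak 12.

12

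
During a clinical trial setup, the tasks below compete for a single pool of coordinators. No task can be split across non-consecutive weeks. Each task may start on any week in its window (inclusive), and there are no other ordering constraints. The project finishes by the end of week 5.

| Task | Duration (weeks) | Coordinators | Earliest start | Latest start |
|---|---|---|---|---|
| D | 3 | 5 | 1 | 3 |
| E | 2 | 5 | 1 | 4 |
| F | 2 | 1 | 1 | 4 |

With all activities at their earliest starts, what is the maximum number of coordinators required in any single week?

Early-start schedule: D@1, E@1, F@1.
Load per week: week 1: 11, week 2: 11, week 3: 5, week 4: 0, week 5: 0.
Peak is 11.

11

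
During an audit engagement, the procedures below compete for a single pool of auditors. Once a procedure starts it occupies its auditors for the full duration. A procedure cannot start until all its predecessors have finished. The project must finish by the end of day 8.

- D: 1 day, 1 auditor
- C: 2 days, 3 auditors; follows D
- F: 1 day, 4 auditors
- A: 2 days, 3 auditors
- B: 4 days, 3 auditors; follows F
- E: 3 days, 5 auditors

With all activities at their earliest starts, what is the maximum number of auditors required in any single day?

Early-start schedule: D@1, C@2, F@1, A@1, B@2, E@1.
Load per day: day 1: 13, day 2: 14, day 3: 11, day 4: 3, day 5: 3, day 6: 0, day 7: 0, day 8: 0.
Peak is 14.

14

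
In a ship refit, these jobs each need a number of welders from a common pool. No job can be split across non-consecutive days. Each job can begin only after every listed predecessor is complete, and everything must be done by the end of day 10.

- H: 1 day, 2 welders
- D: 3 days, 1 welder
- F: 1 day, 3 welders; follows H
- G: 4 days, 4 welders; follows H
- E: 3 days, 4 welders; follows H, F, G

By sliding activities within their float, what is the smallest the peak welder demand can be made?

Early-start (H@1, D@1, F@2, G@2, E@6) gives peak 8: d1:3  d2:8  d3:5  d4:4  d5:4  d6:4  d7:4  d8:4  d9:0  d10:0.
Shift G→4, E→8.
Schedule H@1, D@1, F@2, G@4, E@8: d1:3  d2:4  d3:1  d4:4  d5:4  d6:4  d7:4  d8:4  d9:4  d10:4 — peak 4.
Total welder-days = 36 over 10 days ⇒ peak ≥ ⌈36/10⌉ = 4, so 4 is optimal.

4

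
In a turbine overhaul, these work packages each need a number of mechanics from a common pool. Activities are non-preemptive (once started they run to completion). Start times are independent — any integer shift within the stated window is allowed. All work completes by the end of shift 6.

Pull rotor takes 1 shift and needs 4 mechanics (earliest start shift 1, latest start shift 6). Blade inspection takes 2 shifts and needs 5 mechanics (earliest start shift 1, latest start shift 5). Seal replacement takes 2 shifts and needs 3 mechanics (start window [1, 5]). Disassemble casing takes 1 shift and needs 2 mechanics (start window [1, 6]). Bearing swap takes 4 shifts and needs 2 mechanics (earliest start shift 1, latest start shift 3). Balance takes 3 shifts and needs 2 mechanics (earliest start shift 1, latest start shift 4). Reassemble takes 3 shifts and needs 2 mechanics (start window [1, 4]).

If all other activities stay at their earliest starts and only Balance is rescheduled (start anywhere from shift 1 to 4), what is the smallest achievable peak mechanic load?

18

Balance@1: s1:20  s2:14  s3:6  s4:2  s5:0  s6:0 → peak 20
Balance@2: s1:18  s2:14  s3:6  s4:4  s5:0  s6:0 → peak 18
Balance@3: s1:18  s2:12  s3:6  s4:4  s5:2  s6:0 → peak 18
Balance@4: s1:18  s2:12  s3:4  s4:4  s5:2  s6:2 → peak 18
Best is Balance@2, peak 18.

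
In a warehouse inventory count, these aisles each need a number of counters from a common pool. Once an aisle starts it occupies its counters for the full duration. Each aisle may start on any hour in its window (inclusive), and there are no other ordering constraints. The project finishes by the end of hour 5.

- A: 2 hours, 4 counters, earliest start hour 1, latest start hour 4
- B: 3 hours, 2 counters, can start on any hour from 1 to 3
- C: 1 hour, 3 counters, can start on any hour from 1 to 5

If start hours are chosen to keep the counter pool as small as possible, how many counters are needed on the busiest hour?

5

Early-start (A@1, B@1, C@1) gives peak 9: h1:9  h2:6  h3:2  h4:0  h5:0.
Shift B→3, C→3.
Schedule A@1, B@3, C@3: h1:4  h2:4  h3:5  h4:2  h5:2 — peak 5.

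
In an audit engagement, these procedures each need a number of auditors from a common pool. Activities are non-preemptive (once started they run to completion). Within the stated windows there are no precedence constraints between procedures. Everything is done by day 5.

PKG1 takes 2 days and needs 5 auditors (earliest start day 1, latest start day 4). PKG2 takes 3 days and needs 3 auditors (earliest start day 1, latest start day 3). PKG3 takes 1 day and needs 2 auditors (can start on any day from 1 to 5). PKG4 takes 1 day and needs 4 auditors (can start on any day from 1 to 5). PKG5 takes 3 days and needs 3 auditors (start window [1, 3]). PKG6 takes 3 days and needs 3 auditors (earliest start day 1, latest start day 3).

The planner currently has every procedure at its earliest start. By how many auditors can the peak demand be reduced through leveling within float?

11

Early-start peak: d1:20  d2:14  d3:9  d4:0  d5:0 ⇒ 20.
Leveled (PKG1@1, PKG2@2, PKG3@5, PKG4@1, PKG5@3, PKG6@3): d1:9  d2:8  d3:9  d4:9  d5:8 ⇒ 9.
Reduction 20 − 9 = 11.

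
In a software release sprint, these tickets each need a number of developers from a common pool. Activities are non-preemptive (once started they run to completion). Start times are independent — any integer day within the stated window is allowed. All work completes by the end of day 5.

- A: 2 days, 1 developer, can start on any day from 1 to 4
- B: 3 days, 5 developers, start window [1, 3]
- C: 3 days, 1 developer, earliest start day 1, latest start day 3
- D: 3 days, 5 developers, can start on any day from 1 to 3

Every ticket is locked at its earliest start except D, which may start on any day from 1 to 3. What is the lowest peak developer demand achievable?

D@1: d1:12  d2:12  d3:11  d4:0  d5:0 → peak 12
D@2: d1:7  d2:12  d3:11  d4:5  d5:0 → peak 12
D@3: d1:7  d2:7  d3:11  d4:5  d5:5 → peak 11
Best is D@3, peak 11.

11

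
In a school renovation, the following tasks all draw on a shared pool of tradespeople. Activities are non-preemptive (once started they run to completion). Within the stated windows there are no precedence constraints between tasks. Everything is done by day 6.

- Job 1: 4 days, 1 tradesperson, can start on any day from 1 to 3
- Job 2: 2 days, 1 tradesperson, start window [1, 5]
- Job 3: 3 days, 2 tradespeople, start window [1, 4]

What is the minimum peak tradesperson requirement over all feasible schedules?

3

Early-start (Job 1@1, Job 2@1, Job 3@1) gives peak 4: d1:4  d2:4  d3:3  d4:1  d5:0  d6:0.
Shift Job 3→3.
Schedule Job 1@1, Job 2@1, Job 3@3: d1:2  d2:2  d3:3  d4:3  d5:2  d6:0 — peak 3.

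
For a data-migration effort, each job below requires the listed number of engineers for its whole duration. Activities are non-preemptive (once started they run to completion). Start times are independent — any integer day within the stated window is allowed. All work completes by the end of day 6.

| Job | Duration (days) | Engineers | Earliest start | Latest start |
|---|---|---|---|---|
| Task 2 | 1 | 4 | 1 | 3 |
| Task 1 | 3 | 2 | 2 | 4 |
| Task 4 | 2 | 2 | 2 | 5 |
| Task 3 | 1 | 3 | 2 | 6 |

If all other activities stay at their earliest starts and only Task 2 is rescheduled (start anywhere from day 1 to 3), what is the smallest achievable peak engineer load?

7

Task 2@1: d1:4  d2:7  d3:4  d4:2  d5:0  d6:0 → peak 7
Task 2@2: d1:0  d2:11  d3:4  d4:2  d5:0  d6:0 → peak 11
Task 2@3: d1:0  d2:7  d3:8  d4:2  d5:0  d6:0 → peak 8
Best is Task 2@1, peak 7.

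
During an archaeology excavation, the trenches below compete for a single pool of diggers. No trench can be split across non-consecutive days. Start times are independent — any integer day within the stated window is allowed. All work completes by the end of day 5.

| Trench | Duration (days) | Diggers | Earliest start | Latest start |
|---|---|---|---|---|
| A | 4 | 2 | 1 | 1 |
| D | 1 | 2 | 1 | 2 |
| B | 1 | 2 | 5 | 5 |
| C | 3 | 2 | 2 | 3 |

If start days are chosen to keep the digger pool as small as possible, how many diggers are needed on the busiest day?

Schedule A@1, D@1, B@5, C@2: d1:4  d2:4  d3:4  d4:4  d5:2 — peak 4.
Total digger-days = 18 over 5 days ⇒ peak ≥ ⌈18/5⌉ = 4, so 4 is optimal.

4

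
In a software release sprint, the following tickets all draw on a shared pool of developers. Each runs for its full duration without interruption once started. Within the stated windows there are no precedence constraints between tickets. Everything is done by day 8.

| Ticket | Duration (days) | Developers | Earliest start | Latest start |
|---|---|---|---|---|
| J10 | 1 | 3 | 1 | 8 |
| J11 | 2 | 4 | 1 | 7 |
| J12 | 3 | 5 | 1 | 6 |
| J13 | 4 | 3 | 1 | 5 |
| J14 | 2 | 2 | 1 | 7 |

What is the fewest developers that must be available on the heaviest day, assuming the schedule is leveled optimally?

Early-start (J10@1, J11@1, J12@1, J13@1, J14@1) gives peak 17: d1:17  d2:14  d3:8  d4:3  d5:0  d6:0  d7:0  d8:0.
Shift J12→6, J13→2, J14→3.
Schedule J10@1, J11@1, J12@6, J13@2, J14@3: d1:7  d2:7  d3:5  d4:5  d5:3  d6:5  d7:5  d8:5 — peak 7.

7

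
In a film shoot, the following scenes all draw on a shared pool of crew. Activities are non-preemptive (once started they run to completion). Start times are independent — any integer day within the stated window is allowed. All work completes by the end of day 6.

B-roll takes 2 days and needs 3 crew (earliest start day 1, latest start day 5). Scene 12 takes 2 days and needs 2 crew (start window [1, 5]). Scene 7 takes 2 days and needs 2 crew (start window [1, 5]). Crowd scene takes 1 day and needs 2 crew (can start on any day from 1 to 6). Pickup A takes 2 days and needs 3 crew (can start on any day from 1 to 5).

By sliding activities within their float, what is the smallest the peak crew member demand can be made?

5

Early-start (B-roll@1, Scene 12@1, Scene 7@1, Crowd scene@1, Pickup A@1) gives peak 12: d1:12  d2:10  d3:0  d4:0  d5:0  d6:0.
Shift Scene 7→3, Crowd scene→3, Pickup A→4.
Schedule B-roll@1, Scene 12@1, Scene 7@3, Crowd scene@3, Pickup A@4: d1:5  d2:5  d3:4  d4:5  d5:3  d6:0 — peak 5.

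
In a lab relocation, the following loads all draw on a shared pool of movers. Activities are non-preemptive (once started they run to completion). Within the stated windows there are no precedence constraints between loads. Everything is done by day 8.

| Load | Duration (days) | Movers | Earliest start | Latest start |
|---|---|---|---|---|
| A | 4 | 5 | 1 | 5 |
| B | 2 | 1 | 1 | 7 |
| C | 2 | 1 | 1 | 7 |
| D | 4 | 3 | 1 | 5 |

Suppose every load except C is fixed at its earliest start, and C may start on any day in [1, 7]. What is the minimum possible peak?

C@1: d1:10  d2:10  d3:8  d4:8  d5:0  d6:0  d7:0  d8:0 → peak 10
C@2: d1:9  d2:10  d3:9  d4:8  d5:0  d6:0  d7:0  d8:0 → peak 10
C@3: d1:9  d2:9  d3:9  d4:9  d5:0  d6:0  d7:0  d8:0 → peak 9
C@4: d1:9  d2:9  d3:8  d4:9  d5:1  d6:0  d7:0  d8:0 → peak 9
C@5: d1:9  d2:9  d3:8  d4:8  d5:1  d6:1  d7:0  d8:0 → peak 9
C@6: d1:9  d2:9  d3:8  d4:8  d5:0  d6:1  d7:1  d8:0 → peak 9
C@7: d1:9  d2:9  d3:8  d4:8  d5:0  d6:0  d7:1  d8:1 → peak 9
Best is C@3, peak 9.

9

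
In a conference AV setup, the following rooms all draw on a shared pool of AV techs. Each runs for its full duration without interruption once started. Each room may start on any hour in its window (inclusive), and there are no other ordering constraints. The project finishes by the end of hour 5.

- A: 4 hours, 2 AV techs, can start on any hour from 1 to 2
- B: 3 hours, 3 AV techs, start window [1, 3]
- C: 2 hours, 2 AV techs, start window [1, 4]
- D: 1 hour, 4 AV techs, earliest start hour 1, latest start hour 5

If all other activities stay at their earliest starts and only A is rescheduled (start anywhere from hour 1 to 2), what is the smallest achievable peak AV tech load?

9

A@1: h1:11  h2:7  h3:5  h4:2  h5:0 → peak 11
A@2: h1:9  h2:7  h3:5  h4:2  h5:2 → peak 9
Best is A@2, peak 9.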